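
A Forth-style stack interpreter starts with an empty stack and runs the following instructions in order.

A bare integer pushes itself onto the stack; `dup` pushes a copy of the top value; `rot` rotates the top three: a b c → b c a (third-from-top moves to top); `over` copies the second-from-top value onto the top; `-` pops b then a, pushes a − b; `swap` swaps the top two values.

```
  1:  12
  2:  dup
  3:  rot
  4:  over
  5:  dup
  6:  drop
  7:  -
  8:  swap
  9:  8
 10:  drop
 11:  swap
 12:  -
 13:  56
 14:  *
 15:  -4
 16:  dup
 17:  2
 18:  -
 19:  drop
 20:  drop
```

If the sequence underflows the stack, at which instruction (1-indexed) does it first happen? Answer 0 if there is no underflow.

3

12  : 12
dup : 12 12
rot  — needs 3 operands, stack has 2 → underflow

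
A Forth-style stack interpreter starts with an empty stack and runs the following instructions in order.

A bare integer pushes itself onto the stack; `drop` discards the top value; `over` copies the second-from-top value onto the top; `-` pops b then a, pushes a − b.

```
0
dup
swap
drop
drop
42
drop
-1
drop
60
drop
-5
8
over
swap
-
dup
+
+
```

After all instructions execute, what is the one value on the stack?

-31

0    → [0]
dup  → [0, 0]
swap → [0, 0]
drop → [0]
drop → []
42   → [42]
drop → []
-1   → [-1]
drop → []
60   → [60]
drop → []
-5   → [-5]
8    → [-5, 8]
over → [-5, 8, -5]
swap → [-5, -5, 8]
-    → [-5, -13]
dup  → [-5, -13, -13]
+    → [-5, -26]
+    → [-31]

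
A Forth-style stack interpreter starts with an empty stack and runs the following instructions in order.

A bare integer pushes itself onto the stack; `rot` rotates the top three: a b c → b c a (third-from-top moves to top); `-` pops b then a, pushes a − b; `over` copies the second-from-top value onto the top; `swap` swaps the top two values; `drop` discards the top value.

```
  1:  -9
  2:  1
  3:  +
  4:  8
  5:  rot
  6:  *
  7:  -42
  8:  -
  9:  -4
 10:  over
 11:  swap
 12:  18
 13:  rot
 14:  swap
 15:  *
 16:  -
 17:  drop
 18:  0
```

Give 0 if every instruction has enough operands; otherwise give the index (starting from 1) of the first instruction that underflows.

-9 → -9
1  → -9 1
+  → -8
8  → -8 8
rot  — needs 3 operands, stack has 2 → underflow

5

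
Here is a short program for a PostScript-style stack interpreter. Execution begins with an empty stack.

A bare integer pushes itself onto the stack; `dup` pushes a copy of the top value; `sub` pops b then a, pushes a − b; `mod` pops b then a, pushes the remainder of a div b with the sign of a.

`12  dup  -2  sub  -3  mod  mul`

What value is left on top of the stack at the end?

24

12  -> 12
dup -> 12 12
-2  -> 12 12 -2
sub -> 12 14
-3  -> 12 14 -3
mod -> 12 2
mul -> 24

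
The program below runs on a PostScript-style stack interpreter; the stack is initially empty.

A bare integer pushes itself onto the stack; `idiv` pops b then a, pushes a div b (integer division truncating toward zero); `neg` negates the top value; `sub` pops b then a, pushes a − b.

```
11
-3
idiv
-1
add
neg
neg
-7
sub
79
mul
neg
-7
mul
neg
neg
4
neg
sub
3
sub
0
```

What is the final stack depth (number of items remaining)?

2

11   -> [11]
-3   -> [11, -3]
idiv -> [-3]
-1   -> [-3, -1]
add  -> [-4]
neg  -> [4]
neg  -> [-4]
-7   -> [-4, -7]
sub  -> [3]
79   -> [3, 79]
mul  -> [237]
neg  -> [-237]
-7   -> [-237, -7]
mul  -> [1659]
neg  -> [-1659]
neg  -> [1659]
4    -> [1659, 4]
neg  -> [1659, -4]
sub  -> [1663]
3    -> [1663, 3]
sub  -> [1660]
0    -> [1660, 0]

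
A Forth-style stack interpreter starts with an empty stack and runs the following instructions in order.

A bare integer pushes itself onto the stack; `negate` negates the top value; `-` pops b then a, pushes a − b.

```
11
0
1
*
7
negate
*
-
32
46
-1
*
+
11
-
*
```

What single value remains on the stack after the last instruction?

-275

11      [11]
0       [11, 0]
1       [11, 0, 1]
*       [11, 0]
7       [11, 0, 7]
negate  [11, 0, -7]
*       [11, 0]
-       [11]
32      [11, 32]
46      [11, 32, 46]
-1      [11, 32, 46, -1]
*       [11, 32, -46]
+       [11, -14]
11      [11, -14, 11]
-       [11, -25]
*       [-275]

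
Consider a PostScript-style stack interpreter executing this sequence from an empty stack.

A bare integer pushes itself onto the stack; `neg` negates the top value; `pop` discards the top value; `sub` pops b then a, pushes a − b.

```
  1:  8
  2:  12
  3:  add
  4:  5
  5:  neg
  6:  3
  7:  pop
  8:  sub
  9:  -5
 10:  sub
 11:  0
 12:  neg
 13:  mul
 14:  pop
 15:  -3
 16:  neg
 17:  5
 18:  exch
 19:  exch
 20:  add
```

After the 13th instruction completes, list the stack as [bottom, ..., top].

[0]

8    [8]
12   [8, 12]
add  [20]
5    [20, 5]
neg  [20, -5]
3    [20, -5, 3]
pop  [20, -5]
sub  [25]
-5   [25, -5]
sub  [30]
0    [30, 0]
neg  [30, 0]
mul  [0]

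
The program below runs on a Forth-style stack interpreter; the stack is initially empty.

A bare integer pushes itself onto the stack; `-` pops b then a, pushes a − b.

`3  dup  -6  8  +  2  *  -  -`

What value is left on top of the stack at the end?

3   → 3
dup → 3 3
-6  → 3 3 -6
8   → 3 3 -6 8
+   → 3 3 2
2   → 3 3 2 2
*   → 3 3 4
-   → 3 -1
-   → 4

4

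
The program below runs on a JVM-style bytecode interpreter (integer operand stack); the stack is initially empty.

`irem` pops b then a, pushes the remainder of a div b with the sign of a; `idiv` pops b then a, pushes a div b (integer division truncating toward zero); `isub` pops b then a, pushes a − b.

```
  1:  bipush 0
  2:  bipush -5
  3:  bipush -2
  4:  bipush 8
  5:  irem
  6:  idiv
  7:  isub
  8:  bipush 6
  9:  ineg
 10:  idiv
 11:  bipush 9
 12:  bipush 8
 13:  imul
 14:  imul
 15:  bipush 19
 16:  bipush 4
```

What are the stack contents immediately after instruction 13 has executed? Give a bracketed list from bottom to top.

bipush 0  → 0
bipush -5 → 0 -5
bipush -2 → 0 -5 -2
bipush 8  → 0 -5 -2 8
irem      → 0 -5 -2
idiv      → 0 2
isub      → -2
bipush 6  → -2 6
ineg      → -2 -6
idiv      → 0
bipush 9  → 0 9
bipush 8  → 0 9 8
imul      → 0 72

[0, 72]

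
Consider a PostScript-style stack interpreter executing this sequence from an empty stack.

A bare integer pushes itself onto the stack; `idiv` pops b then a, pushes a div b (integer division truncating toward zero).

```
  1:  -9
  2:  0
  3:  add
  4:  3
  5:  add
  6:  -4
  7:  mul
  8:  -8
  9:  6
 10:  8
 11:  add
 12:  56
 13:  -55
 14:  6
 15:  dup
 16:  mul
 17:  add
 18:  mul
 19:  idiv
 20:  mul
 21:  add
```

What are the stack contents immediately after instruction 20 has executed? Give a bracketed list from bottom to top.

-9   → -9
0    → -9 0
add  → -9
3    → -9 3
add  → -6
-4   → -6 -4
mul  → 24
-8   → 24 -8
6    → 24 -8 6
8    → 24 -8 6 8
add  → 24 -8 14
56   → 24 -8 14 56
-55  → 24 -8 14 56 -55
6    → 24 -8 14 56 -55 6
dup  → 24 -8 14 56 -55 6 6
mul  → 24 -8 14 56 -55 36
add  → 24 -8 14 56 -19
mul  → 24 -8 14 -1064
idiv → 24 -8 0
mul  → 24 0

[24, 0]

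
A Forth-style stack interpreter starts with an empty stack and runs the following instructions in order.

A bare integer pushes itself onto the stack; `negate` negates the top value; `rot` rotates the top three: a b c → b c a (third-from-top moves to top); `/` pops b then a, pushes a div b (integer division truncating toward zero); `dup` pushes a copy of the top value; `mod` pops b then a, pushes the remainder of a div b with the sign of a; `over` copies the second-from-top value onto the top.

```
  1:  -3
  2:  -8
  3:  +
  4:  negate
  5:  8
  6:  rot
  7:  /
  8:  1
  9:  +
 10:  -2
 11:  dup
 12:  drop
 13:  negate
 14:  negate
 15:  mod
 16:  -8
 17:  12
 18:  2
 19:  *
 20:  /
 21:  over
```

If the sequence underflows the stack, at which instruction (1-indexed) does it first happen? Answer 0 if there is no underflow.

6

-3     : -3
-8     : -3 -8
+      : -11
negate : 11
8      : 11 8
rot  — needs 3 operands, stack has 2 → underflow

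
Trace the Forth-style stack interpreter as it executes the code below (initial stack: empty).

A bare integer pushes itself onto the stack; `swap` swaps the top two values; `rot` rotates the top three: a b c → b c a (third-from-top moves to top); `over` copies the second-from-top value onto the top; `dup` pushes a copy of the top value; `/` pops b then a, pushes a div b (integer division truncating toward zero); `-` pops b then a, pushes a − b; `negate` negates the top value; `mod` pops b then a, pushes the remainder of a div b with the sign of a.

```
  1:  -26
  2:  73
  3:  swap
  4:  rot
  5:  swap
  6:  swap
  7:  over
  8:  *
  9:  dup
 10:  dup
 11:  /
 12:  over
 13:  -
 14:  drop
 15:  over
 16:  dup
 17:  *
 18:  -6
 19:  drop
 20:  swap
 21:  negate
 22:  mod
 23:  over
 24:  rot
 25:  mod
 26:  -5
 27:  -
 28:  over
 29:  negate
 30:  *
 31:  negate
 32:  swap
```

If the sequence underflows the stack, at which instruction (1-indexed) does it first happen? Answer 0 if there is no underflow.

-26  -> [-26]
73   -> [-26, 73]
swap -> [73, -26]
rot  — needs 3 operands, stack has 2 → underflow

4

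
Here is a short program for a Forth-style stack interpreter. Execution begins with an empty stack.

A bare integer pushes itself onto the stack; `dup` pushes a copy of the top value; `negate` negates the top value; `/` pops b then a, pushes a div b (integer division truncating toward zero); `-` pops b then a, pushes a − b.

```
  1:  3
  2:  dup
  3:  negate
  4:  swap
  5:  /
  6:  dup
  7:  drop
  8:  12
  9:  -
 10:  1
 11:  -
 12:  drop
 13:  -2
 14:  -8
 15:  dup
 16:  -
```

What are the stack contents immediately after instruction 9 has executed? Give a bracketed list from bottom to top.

3      → [3]
dup    → [3, 3]
negate → [3, -3]
swap   → [-3, 3]
/      → [-1]
dup    → [-1, -1]
drop   → [-1]
12     → [-1, 12]
-      → [-13]

[-13]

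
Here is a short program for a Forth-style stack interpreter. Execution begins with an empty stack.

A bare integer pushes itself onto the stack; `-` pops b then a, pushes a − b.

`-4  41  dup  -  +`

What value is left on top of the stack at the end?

-4  -> [-4]
41  -> [-4, 41]
dup -> [-4, 41, 41]
-   -> [-4, 0]
+   -> [-4]

-4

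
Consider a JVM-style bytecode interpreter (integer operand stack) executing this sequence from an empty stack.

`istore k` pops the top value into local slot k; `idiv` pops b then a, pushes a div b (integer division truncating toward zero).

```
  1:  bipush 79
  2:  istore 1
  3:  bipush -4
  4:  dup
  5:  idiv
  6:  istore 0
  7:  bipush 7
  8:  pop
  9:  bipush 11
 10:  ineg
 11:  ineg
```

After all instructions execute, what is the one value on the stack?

11

bipush 79 -> [79]
istore 1  -> []
bipush -4 -> [-4]
dup       -> [-4, -4]
idiv      -> [1]
istore 0  -> []
bipush 7  -> [7]
pop       -> []
bipush 11 -> [11]
ineg      -> [-11]
ineg      -> [11]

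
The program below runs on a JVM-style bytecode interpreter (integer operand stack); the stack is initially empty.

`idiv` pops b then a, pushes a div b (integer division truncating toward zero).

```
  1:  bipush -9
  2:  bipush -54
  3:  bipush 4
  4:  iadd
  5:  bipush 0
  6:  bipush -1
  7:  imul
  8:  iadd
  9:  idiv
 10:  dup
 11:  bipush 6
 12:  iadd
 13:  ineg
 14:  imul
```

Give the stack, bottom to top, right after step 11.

[0, 0, 6]

bipush -9   -9
bipush -54  -9 -54
bipush 4    -9 -54 4
iadd        -9 -50
bipush 0    -9 -50 0
bipush -1   -9 -50 0 -1
imul        -9 -50 0
iadd        -9 -50
idiv        0
dup         0 0
bipush 6    0 0 6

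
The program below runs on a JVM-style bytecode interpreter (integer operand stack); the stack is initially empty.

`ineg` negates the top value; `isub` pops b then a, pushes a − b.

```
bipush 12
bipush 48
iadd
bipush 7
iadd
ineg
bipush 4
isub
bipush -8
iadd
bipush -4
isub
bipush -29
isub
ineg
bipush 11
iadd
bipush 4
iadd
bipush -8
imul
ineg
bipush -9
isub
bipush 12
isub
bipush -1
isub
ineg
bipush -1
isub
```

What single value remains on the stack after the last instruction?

bipush 12  : [12]
bipush 48  : [12, 48]
iadd       : [60]
bipush 7   : [60, 7]
iadd       : [67]
ineg       : [-67]
bipush 4   : [-67, 4]
isub       : [-71]
bipush -8  : [-71, -8]
iadd       : [-79]
bipush -4  : [-79, -4]
isub       : [-75]
bipush -29 : [-75, -29]
isub       : [-46]
ineg       : [46]
bipush 11  : [46, 11]
iadd       : [57]
bipush 4   : [57, 4]
iadd       : [61]
bipush -8  : [61, -8]
imul       : [-488]
ineg       : [488]
bipush -9  : [488, -9]
isub       : [497]
bipush 12  : [497, 12]
isub       : [485]
bipush -1  : [485, -1]
isub       : [486]
ineg       : [-486]
bipush -1  : [-486, -1]
isub       : [-485]

-485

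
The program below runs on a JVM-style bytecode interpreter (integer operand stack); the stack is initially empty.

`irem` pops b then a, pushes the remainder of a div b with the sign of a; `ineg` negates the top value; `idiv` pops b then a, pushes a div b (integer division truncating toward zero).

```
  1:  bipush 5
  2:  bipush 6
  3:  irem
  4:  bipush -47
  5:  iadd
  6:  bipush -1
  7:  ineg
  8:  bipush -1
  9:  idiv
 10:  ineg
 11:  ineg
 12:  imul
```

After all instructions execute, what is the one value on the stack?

bipush 5    5
bipush 6    5 6
irem        5
bipush -47  5 -47
iadd        -42
bipush -1   -42 -1
ineg        -42 1
bipush -1   -42 1 -1
idiv        -42 -1
ineg        -42 1
ineg        -42 -1
imul        42

42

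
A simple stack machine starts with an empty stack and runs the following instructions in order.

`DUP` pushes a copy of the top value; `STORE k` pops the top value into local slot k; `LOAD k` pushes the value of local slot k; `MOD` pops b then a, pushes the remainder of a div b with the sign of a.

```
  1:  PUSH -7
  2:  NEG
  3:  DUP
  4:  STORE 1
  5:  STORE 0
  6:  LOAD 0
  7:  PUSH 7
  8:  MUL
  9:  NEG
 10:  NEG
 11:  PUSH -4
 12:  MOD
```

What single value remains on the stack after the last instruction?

1

PUSH -7  [-7]
NEG      [7]
DUP      [7, 7]
STORE 1  [7]
STORE 0  []
LOAD 0   [7]
PUSH 7   [7, 7]
MUL      [49]
NEG      [-49]
NEG      [49]
PUSH -4  [49, -4]
MOD      [1]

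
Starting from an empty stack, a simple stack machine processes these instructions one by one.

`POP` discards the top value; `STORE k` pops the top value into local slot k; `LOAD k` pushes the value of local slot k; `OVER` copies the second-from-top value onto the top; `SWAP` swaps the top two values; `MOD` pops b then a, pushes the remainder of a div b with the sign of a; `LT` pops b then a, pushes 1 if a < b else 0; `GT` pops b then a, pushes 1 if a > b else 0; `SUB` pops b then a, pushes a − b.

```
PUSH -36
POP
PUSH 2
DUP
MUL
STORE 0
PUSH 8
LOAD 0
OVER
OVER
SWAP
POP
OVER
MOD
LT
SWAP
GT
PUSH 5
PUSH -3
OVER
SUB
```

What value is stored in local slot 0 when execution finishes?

4

PUSH -36 : [-36]
POP      : []
PUSH 2   : [2]
DUP      : [2, 2]
MUL      : [4]
STORE 0  : []
PUSH 8   : [8]
LOAD 0   : [8, 4]
OVER     : [8, 4, 8]
OVER     : [8, 4, 8, 4]
SWAP     : [8, 4, 4, 8]
POP      : [8, 4, 4]
OVER     : [8, 4, 4, 4]
MOD      : [8, 4, 0]
LT       : [8, 0]
SWAP     : [0, 8]
GT       : [0]
PUSH 5   : [0, 5]
PUSH -3  : [0, 5, -3]
OVER     : [0, 5, -3, 5]
SUB      : [0, 5, -8]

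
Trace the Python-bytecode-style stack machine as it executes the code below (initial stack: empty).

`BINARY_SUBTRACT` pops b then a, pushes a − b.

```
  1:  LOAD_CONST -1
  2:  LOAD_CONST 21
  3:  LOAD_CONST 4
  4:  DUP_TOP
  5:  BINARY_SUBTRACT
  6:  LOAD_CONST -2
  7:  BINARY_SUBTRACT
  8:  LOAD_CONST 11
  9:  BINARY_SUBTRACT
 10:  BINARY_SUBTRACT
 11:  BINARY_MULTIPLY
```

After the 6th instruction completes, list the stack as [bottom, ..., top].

LOAD_CONST -1   -> -1
LOAD_CONST 21   -> -1 21
LOAD_CONST 4    -> -1 21 4
DUP_TOP         -> -1 21 4 4
BINARY_SUBTRACT -> -1 21 0
LOAD_CONST -2   -> -1 21 0 -2

[-1, 21, 0, -2]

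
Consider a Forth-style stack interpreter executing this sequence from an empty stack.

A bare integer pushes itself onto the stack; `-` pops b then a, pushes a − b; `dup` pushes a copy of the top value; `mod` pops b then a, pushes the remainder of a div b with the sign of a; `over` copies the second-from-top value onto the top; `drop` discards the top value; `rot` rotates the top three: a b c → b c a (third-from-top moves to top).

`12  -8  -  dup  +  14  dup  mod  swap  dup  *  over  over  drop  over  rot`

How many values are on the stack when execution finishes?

4

12    [12]
-8    [12, -8]
-     [20]
dup   [20, 20]
+     [40]
14    [40, 14]
dup   [40, 14, 14]
mod   [40, 0]
swap  [0, 40]
dup   [0, 40, 40]
*     [0, 1600]
over  [0, 1600, 0]
over  [0, 1600, 0, 1600]
drop  [0, 1600, 0]
over  [0, 1600, 0, 1600]
rot   [0, 0, 1600, 1600]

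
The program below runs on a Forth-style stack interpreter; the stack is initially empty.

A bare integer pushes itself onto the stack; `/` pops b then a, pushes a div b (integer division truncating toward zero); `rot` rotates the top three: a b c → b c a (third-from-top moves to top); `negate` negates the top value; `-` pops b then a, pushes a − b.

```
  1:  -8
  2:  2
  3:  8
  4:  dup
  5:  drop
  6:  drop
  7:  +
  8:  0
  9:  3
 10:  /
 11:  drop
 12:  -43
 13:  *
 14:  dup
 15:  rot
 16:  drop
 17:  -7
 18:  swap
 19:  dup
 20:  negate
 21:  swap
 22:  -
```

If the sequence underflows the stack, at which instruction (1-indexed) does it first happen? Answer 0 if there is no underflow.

-8   → -8
2    → -8 2
8    → -8 2 8
dup  → -8 2 8 8
drop → -8 2 8
drop → -8 2
+    → -6
0    → -6 0
3    → -6 0 3
/    → -6 0
drop → -6
-43  → -6 -43
*    → 258
dup  → 258 258
rot  — needs 3 operands, stack has 2 → underflow

15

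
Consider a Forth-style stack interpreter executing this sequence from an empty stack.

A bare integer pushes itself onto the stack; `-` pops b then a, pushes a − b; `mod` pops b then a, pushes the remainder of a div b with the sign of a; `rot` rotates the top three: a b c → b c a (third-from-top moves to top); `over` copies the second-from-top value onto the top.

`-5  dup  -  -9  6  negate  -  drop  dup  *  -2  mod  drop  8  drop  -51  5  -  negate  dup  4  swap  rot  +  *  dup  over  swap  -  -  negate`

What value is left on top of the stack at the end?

-448

-5     -> [-5]
dup    -> [-5, -5]
-      -> [0]
-9     -> [0, -9]
6      -> [0, -9, 6]
negate -> [0, -9, -6]
-      -> [0, -3]
drop   -> [0]
dup    -> [0, 0]
*      -> [0]
-2     -> [0, -2]
mod    -> [0]
drop   -> []
8      -> [8]
drop   -> []
-51    -> [-51]
5      -> [-51, 5]
-      -> [-56]
negate -> [56]
dup    -> [56, 56]
4      -> [56, 56, 4]
swap   -> [56, 4, 56]
rot    -> [4, 56, 56]
+      -> [4, 112]
*      -> [448]
dup    -> [448, 448]
over   -> [448, 448, 448]
swap   -> [448, 448, 448]
-      -> [448, 0]
-      -> [448]
negate -> [-448]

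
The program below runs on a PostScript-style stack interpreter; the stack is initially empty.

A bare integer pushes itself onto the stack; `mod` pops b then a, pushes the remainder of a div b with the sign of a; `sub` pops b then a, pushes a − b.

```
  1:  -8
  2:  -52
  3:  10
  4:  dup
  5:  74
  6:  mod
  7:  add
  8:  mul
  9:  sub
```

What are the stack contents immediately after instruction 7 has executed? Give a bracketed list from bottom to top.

[-8, -52, 20]

-8  -> [-8]
-52 -> [-8, -52]
10  -> [-8, -52, 10]
dup -> [-8, -52, 10, 10]
74  -> [-8, -52, 10, 10, 74]
mod -> [-8, -52, 10, 10]
add -> [-8, -52, 20]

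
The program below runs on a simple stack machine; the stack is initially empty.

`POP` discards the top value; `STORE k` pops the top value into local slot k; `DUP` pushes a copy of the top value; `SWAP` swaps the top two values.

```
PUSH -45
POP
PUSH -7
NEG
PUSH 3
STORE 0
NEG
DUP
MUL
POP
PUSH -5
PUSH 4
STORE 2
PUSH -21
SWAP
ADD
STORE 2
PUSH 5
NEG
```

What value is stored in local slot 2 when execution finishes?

-26

PUSH -45 -> -45
POP      -> (empty)
PUSH -7  -> -7
NEG      -> 7
PUSH 3   -> 7 3
STORE 0  -> 7
NEG      -> -7
DUP      -> -7 -7
MUL      -> 49
POP      -> (empty)
PUSH -5  -> -5
PUSH 4   -> -5 4
STORE 2  -> -5
PUSH -21 -> -5 -21
SWAP     -> -21 -5
ADD      -> -26
STORE 2  -> (empty)
PUSH 5   -> 5
NEG      -> -5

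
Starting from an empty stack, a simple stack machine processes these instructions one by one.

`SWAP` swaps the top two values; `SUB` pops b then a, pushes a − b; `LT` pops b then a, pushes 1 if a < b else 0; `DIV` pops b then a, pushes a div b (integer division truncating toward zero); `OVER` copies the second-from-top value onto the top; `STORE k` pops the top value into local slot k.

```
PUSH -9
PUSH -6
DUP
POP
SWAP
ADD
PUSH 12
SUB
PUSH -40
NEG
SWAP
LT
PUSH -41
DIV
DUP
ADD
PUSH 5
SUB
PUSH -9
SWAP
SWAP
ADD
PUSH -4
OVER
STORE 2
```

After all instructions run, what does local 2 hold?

PUSH -9  : -9
PUSH -6  : -9 -6
DUP      : -9 -6 -6
POP      : -9 -6
SWAP     : -6 -9
ADD      : -15
PUSH 12  : -15 12
SUB      : -27
PUSH -40 : -27 -40
NEG      : -27 40
SWAP     : 40 -27
LT       : 0
PUSH -41 : 0 -41
DIV      : 0
DUP      : 0 0
ADD      : 0
PUSH 5   : 0 5
SUB      : -5
PUSH -9  : -5 -9
SWAP     : -9 -5
SWAP     : -5 -9
ADD      : -14
PUSH -4  : -14 -4
OVER     : -14 -4 -14
STORE 2  : -14 -4

-14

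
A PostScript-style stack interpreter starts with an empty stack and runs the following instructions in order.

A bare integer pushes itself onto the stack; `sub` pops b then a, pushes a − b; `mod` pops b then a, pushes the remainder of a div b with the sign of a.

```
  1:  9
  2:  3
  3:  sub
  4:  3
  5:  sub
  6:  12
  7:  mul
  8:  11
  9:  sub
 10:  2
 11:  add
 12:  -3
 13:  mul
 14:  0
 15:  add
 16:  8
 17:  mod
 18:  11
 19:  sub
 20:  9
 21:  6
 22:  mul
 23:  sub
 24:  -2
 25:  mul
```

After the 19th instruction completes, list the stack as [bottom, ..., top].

9   -> [9]
3   -> [9, 3]
sub -> [6]
3   -> [6, 3]
sub -> [3]
12  -> [3, 12]
mul -> [36]
11  -> [36, 11]
sub -> [25]
2   -> [25, 2]
add -> [27]
-3  -> [27, -3]
mul -> [-81]
0   -> [-81, 0]
add -> [-81]
8   -> [-81, 8]
mod -> [-1]
11  -> [-1, 11]
sub -> [-12]

[-12]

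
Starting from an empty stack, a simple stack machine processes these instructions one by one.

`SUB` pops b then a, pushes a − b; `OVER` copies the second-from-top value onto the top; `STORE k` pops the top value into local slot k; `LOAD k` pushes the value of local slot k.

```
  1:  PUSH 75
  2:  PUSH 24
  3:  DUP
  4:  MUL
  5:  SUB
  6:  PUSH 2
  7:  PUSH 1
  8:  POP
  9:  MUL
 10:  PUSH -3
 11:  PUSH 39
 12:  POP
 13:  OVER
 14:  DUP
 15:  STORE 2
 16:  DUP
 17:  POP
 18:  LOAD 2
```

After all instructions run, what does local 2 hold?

-1002

PUSH 75 : 75
PUSH 24 : 75 24
DUP     : 75 24 24
MUL     : 75 576
SUB     : -501
PUSH 2  : -501 2
PUSH 1  : -501 2 1
POP     : -501 2
MUL     : -1002
PUSH -3 : -1002 -3
PUSH 39 : -1002 -3 39
POP     : -1002 -3
OVER    : -1002 -3 -1002
DUP     : -1002 -3 -1002 -1002
STORE 2 : -1002 -3 -1002
DUP     : -1002 -3 -1002 -1002
POP     : -1002 -3 -1002
LOAD 2  : -1002 -3 -1002 -1002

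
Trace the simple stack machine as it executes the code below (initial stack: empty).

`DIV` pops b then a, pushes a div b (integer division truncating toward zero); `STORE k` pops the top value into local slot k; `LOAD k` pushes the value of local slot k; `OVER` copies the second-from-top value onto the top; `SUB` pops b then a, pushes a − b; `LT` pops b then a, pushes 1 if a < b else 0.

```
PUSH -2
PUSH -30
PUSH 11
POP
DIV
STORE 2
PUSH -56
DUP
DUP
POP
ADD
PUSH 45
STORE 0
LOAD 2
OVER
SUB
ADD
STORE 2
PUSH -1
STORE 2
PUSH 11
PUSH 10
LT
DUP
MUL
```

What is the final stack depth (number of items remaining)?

PUSH -2  : [-2]
PUSH -30 : [-2, -30]
PUSH 11  : [-2, -30, 11]
POP      : [-2, -30]
DIV      : [0]
STORE 2  : []
PUSH -56 : [-56]
DUP      : [-56, -56]
DUP      : [-56, -56, -56]
POP      : [-56, -56]
ADD      : [-112]
PUSH 45  : [-112, 45]
STORE 0  : [-112]
LOAD 2   : [-112, 0]
OVER     : [-112, 0, -112]
SUB      : [-112, 112]
ADD      : [0]
STORE 2  : []
PUSH -1  : [-1]
STORE 2  : []
PUSH 11  : [11]
PUSH 10  : [11, 10]
LT       : [0]
DUP      : [0, 0]
MUL      : [0]

1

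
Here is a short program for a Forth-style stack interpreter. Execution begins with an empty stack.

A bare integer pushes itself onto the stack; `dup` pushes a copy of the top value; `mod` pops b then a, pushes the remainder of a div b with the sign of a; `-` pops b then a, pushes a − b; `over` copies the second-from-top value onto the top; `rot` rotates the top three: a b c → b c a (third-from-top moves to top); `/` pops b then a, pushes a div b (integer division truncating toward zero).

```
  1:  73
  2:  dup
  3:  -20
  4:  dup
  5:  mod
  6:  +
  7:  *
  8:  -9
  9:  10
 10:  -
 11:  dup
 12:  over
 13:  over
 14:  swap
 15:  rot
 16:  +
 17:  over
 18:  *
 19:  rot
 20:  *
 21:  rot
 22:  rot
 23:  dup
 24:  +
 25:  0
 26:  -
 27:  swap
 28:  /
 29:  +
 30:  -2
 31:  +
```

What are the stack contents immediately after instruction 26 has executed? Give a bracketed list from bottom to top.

[-13718, 5329, -38]

73    73
dup   73 73
-20   73 73 -20
dup   73 73 -20 -20
mod   73 73 0
+     73 73
*     5329
-9    5329 -9
10    5329 -9 10
-     5329 -19
dup   5329 -19 -19
over  5329 -19 -19 -19
over  5329 -19 -19 -19 -19
swap  5329 -19 -19 -19 -19
rot   5329 -19 -19 -19 -19
+     5329 -19 -19 -38
over  5329 -19 -19 -38 -19
*     5329 -19 -19 722
rot   5329 -19 722 -19
*     5329 -19 -13718
rot   -19 -13718 5329
rot   -13718 5329 -19
dup   -13718 5329 -19 -19
+     -13718 5329 -38
0     -13718 5329 -38 0
-     -13718 5329 -38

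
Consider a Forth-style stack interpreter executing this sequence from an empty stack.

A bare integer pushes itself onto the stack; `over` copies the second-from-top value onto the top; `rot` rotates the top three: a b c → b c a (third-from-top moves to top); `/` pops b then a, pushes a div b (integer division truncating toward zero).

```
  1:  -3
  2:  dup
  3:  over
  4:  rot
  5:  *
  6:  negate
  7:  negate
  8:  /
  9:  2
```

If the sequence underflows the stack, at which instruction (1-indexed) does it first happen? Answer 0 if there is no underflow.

0

-3      [-3]
dup     [-3, -3]
over    [-3, -3, -3]
rot     [-3, -3, -3]
*       [-3, 9]
negate  [-3, -9]
negate  [-3, 9]
/       [0]
2       [0, 2]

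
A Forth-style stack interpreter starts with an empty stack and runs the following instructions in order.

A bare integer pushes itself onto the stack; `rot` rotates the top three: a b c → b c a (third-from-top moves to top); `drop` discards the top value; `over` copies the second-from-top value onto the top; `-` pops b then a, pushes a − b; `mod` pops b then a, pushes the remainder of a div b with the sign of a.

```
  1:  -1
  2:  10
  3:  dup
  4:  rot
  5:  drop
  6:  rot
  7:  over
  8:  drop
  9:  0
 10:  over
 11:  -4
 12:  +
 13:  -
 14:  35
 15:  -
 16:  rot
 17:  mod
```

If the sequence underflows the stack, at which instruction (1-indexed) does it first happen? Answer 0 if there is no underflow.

-1   : [-1]
10   : [-1, 10]
dup  : [-1, 10, 10]
rot  : [10, 10, -1]
drop : [10, 10]
rot  — needs 3 operands, stack has 2 → underflow

6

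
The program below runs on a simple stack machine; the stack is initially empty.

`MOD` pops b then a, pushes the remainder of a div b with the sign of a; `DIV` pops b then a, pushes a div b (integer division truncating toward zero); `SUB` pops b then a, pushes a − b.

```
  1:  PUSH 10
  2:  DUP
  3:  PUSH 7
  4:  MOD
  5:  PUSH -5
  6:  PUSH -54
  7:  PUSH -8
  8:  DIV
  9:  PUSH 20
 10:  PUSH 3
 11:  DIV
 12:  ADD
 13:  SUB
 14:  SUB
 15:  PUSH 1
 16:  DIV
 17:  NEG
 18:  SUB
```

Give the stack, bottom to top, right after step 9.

[10, 3, -5, 6, 20]

PUSH 10  → 10
DUP      → 10 10
PUSH 7   → 10 10 7
MOD      → 10 3
PUSH -5  → 10 3 -5
PUSH -54 → 10 3 -5 -54
PUSH -8  → 10 3 -5 -54 -8
DIV      → 10 3 -5 6
PUSH 20  → 10 3 -5 6 20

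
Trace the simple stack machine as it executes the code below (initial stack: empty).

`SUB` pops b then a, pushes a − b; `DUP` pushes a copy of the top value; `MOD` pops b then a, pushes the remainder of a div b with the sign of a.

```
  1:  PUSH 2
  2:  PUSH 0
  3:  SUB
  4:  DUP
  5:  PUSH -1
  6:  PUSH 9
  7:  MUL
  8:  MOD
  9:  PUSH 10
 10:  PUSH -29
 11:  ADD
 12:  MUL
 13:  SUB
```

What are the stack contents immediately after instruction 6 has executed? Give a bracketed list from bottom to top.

PUSH 2  → [2]
PUSH 0  → [2, 0]
SUB     → [2]
DUP     → [2, 2]
PUSH -1 → [2, 2, -1]
PUSH 9  → [2, 2, -1, 9]

[2, 2, -1, 9]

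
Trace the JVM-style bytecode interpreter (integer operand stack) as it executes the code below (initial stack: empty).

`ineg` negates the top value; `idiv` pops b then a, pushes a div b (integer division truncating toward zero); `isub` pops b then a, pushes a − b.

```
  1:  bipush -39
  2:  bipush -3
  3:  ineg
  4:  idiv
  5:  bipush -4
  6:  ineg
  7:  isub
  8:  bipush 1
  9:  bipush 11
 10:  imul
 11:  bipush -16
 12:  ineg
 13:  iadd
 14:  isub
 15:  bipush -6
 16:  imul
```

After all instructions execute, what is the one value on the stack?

bipush -39 → -39
bipush -3  → -39 -3
ineg       → -39 3
idiv       → -13
bipush -4  → -13 -4
ineg       → -13 4
isub       → -17
bipush 1   → -17 1
bipush 11  → -17 1 11
imul       → -17 11
bipush -16 → -17 11 -16
ineg       → -17 11 16
iadd       → -17 27
isub       → -44
bipush -6  → -44 -6
imul       → 264

264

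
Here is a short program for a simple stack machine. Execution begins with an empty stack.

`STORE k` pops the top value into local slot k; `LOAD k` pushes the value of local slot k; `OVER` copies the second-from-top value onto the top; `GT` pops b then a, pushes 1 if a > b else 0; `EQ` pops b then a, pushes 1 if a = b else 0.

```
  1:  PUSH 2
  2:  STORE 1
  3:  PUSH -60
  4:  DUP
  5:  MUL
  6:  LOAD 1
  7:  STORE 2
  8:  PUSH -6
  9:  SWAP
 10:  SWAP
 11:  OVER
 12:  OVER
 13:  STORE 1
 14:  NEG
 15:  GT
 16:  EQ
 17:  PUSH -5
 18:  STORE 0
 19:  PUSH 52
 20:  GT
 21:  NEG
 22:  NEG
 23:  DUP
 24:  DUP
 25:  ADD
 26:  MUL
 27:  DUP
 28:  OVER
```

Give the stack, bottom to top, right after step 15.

[3600, 1]

PUSH 2   -> 2
STORE 1  -> (empty)
PUSH -60 -> -60
DUP      -> -60 -60
MUL      -> 3600
LOAD 1   -> 3600 2
STORE 2  -> 3600
PUSH -6  -> 3600 -6
SWAP     -> -6 3600
SWAP     -> 3600 -6
OVER     -> 3600 -6 3600
OVER     -> 3600 -6 3600 -6
STORE 1  -> 3600 -6 3600
NEG      -> 3600 -6 -3600
GT       -> 3600 1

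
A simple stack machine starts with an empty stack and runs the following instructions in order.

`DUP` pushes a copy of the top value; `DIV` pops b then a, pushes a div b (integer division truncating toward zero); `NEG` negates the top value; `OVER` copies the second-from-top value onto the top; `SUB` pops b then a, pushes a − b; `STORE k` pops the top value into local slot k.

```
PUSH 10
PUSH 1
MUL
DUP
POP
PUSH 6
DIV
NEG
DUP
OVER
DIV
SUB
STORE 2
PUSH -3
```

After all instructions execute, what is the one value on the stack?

-3

PUSH 10 : 10
PUSH 1  : 10 1
MUL     : 10
DUP     : 10 10
POP     : 10
PUSH 6  : 10 6
DIV     : 1
NEG     : -1
DUP     : -1 -1
OVER    : -1 -1 -1
DIV     : -1 1
SUB     : -2
STORE 2 : (empty)
PUSH -3 : -3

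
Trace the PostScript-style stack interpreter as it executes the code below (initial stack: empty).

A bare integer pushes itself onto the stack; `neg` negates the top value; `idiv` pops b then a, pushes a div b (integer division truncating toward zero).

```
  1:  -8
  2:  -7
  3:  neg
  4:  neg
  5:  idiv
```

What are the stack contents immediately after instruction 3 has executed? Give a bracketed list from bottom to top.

[-8, 7]

-8  → [-8]
-7  → [-8, -7]
neg → [-8, 7]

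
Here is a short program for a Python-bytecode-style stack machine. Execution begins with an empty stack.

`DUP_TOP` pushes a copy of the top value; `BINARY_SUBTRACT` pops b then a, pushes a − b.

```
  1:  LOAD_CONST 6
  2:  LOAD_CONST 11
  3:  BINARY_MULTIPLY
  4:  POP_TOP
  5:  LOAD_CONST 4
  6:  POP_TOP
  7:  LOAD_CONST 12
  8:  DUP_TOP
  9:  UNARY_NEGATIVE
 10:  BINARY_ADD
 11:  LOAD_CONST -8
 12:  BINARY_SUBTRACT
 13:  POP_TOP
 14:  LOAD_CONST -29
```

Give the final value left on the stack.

LOAD_CONST 6     6
LOAD_CONST 11    6 11
BINARY_MULTIPLY  66
POP_TOP          (empty)
LOAD_CONST 4     4
POP_TOP          (empty)
LOAD_CONST 12    12
DUP_TOP          12 12
UNARY_NEGATIVE   12 -12
BINARY_ADD       0
LOAD_CONST -8    0 -8
BINARY_SUBTRACT  8
POP_TOP          (empty)
LOAD_CONST -29   -29

-29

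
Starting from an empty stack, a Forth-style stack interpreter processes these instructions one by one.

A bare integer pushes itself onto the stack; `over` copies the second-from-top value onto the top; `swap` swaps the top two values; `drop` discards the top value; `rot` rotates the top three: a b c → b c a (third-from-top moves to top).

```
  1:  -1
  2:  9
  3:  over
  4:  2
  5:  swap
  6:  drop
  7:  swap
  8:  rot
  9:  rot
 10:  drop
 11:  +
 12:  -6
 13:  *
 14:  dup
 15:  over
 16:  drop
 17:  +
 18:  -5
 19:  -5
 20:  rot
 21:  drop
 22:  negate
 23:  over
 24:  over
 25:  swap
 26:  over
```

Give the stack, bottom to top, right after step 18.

[-96, -5]

-1   -> [-1]
9    -> [-1, 9]
over -> [-1, 9, -1]
2    -> [-1, 9, -1, 2]
swap -> [-1, 9, 2, -1]
drop -> [-1, 9, 2]
swap -> [-1, 2, 9]
rot  -> [2, 9, -1]
rot  -> [9, -1, 2]
drop -> [9, -1]
+    -> [8]
-6   -> [8, -6]
*    -> [-48]
dup  -> [-48, -48]
over -> [-48, -48, -48]
drop -> [-48, -48]
+    -> [-96]
-5   -> [-96, -5]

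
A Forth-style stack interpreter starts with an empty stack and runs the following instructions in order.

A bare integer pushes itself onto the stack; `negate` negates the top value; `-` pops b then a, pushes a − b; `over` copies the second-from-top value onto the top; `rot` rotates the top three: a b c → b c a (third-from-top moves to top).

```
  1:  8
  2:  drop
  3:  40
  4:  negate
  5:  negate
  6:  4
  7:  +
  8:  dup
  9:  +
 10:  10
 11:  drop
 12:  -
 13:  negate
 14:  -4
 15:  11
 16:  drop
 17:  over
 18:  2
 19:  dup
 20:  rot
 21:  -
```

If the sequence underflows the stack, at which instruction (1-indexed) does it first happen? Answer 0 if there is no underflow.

8      : 8
drop   : (empty)
40     : 40
negate : -40
negate : 40
4      : 40 4
+      : 44
dup    : 44 44
+      : 88
10     : 88 10
drop   : 88
-  — needs 2 operands, stack has 1 → underflow

12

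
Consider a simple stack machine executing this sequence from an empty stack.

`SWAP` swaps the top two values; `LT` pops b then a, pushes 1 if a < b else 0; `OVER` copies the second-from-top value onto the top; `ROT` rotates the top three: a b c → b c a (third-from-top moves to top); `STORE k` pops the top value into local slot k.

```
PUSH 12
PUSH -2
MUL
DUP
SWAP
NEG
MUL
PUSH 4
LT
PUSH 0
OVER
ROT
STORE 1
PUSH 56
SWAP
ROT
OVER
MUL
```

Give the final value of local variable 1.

1

PUSH 12 : 12
PUSH -2 : 12 -2
MUL     : -24
DUP     : -24 -24
SWAP    : -24 -24
NEG     : -24 24
MUL     : -576
PUSH 4  : -576 4
LT      : 1
PUSH 0  : 1 0
OVER    : 1 0 1
ROT     : 0 1 1
STORE 1 : 0 1
PUSH 56 : 0 1 56
SWAP    : 0 56 1
ROT     : 56 1 0
OVER    : 56 1 0 1
MUL     : 56 1 0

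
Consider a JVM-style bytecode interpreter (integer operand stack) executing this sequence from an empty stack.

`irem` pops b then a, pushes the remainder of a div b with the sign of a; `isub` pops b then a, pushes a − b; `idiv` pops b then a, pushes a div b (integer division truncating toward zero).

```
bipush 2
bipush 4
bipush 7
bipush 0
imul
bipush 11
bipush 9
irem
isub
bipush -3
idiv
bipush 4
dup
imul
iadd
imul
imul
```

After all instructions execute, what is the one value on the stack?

128

bipush 2   [2]
bipush 4   [2, 4]
bipush 7   [2, 4, 7]
bipush 0   [2, 4, 7, 0]
imul       [2, 4, 0]
bipush 11  [2, 4, 0, 11]
bipush 9   [2, 4, 0, 11, 9]
irem       [2, 4, 0, 2]
isub       [2, 4, -2]
bipush -3  [2, 4, -2, -3]
idiv       [2, 4, 0]
bipush 4   [2, 4, 0, 4]
dup        [2, 4, 0, 4, 4]
imul       [2, 4, 0, 16]
iadd       [2, 4, 16]
imul       [2, 64]
imul       [128]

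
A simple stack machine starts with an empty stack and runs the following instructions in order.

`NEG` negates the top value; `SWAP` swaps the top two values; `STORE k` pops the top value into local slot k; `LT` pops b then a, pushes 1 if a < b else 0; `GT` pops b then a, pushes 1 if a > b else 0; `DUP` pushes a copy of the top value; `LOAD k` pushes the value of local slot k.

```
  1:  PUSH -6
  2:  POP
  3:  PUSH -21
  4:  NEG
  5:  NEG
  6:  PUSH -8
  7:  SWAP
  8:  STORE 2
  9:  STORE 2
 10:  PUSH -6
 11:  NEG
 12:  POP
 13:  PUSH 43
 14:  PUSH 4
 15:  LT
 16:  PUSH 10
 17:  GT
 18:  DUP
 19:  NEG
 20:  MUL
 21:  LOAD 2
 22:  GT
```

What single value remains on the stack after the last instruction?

1

PUSH -6  : -6
POP      : (empty)
PUSH -21 : -21
NEG      : 21
NEG      : -21
PUSH -8  : -21 -8
SWAP     : -8 -21
STORE 2  : -8
STORE 2  : (empty)
PUSH -6  : -6
NEG      : 6
POP      : (empty)
PUSH 43  : 43
PUSH 4   : 43 4
LT       : 0
PUSH 10  : 0 10
GT       : 0
DUP      : 0 0
NEG      : 0 0
MUL      : 0
LOAD 2   : 0 -8
GT       : 1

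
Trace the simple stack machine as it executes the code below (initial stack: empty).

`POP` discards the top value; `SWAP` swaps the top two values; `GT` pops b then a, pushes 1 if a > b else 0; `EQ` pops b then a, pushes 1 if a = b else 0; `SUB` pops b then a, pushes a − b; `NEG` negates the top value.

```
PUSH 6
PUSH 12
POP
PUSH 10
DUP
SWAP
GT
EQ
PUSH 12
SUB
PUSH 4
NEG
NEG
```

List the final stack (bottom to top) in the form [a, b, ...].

PUSH 6  → [6]
PUSH 12 → [6, 12]
POP     → [6]
PUSH 10 → [6, 10]
DUP     → [6, 10, 10]
SWAP    → [6, 10, 10]
GT      → [6, 0]
EQ      → [0]
PUSH 12 → [0, 12]
SUB     → [-12]
PUSH 4  → [-12, 4]
NEG     → [-12, -4]
NEG     → [-12, 4]

[-12, 4]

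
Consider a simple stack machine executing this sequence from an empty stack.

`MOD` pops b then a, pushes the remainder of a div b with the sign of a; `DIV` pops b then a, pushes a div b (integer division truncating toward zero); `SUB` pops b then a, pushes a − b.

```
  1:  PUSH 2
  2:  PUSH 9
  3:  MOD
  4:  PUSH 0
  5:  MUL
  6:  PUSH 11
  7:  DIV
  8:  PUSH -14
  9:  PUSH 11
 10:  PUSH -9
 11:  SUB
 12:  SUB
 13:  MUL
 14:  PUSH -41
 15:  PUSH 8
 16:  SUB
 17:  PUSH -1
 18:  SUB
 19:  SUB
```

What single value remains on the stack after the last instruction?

48

PUSH 2   → [2]
PUSH 9   → [2, 9]
MOD      → [2]
PUSH 0   → [2, 0]
MUL      → [0]
PUSH 11  → [0, 11]
DIV      → [0]
PUSH -14 → [0, -14]
PUSH 11  → [0, -14, 11]
PUSH -9  → [0, -14, 11, -9]
SUB      → [0, -14, 20]
SUB      → [0, -34]
MUL      → [0]
PUSH -41 → [0, -41]
PUSH 8   → [0, -41, 8]
SUB      → [0, -49]
PUSH -1  → [0, -49, -1]
SUB      → [0, -48]
SUB      → [48]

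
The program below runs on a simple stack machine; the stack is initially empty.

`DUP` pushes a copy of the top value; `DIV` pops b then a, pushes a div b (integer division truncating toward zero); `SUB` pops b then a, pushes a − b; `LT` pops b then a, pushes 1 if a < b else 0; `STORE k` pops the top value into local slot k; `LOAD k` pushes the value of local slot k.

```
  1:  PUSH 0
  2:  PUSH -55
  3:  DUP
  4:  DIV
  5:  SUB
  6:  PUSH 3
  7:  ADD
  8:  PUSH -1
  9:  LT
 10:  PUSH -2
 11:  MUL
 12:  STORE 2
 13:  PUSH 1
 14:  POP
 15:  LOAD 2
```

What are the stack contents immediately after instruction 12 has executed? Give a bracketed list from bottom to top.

[]

PUSH 0    [0]
PUSH -55  [0, -55]
DUP       [0, -55, -55]
DIV       [0, 1]
SUB       [-1]
PUSH 3    [-1, 3]
ADD       [2]
PUSH -1   [2, -1]
LT        [0]
PUSH -2   [0, -2]
MUL       [0]
STORE 2   []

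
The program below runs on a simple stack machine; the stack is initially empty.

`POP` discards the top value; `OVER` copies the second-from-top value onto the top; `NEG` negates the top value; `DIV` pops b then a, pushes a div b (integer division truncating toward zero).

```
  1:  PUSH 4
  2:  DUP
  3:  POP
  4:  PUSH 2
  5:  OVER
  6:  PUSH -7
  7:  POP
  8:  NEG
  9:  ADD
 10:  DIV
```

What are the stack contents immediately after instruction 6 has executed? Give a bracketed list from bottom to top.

PUSH 4  -> [4]
DUP     -> [4, 4]
POP     -> [4]
PUSH 2  -> [4, 2]
OVER    -> [4, 2, 4]
PUSH -7 -> [4, 2, 4, -7]

[4, 2, 4, -7]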